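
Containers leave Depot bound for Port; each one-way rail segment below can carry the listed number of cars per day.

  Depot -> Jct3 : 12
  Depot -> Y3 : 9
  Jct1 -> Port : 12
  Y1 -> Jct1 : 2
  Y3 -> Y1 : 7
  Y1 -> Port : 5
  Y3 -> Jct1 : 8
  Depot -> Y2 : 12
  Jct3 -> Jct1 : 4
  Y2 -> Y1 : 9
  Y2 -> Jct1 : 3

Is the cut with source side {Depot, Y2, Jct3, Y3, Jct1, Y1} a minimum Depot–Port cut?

Yes — it is a minimum cut (capacity 17).

Given cut capacity: 12 + 5 = 17.
Augment Depot→Y2→Jct1→Port: bottleneck 3, flow now 3.
Augment Depot→Y2→Y1→Port: bottleneck 5, flow now 8.
Augment Depot→Jct3→Jct1→Port: bottleneck 4, flow now 12.
Augment Depot→Y3→Jct1→Port: bottleneck 5, flow now 17.
No augmenting path remains; maximum flow = 17.
Cut capacity 17 equals the max flow, so it is a minimum cut.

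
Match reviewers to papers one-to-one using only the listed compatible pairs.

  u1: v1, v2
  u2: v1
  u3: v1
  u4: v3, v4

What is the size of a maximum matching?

Unit-capacity flow: source→left, listed edges, right→sink; max matching = max flow.
Augmenting path u1→v1 (+1); matched 1.
Augmenting path u4→v3 (+1); matched 2.
Augmenting path u2→v1→u1→v2 (+1); matched 3.
No augmenting path remains; maximum matching = 3.
König certificate: {u1, u4, v1} is a vertex cover of size 3 (every listed pair touches it), so no matching can be larger.

3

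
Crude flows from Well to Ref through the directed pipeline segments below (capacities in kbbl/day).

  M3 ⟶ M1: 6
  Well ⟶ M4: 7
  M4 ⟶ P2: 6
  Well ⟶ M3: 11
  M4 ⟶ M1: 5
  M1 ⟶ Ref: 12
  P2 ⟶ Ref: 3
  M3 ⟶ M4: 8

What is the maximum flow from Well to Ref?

14

Augment Well→M4→P2→Ref: bottleneck 3, flow now 3.
Augment Well→M4→M1→Ref: bottleneck 4, flow now 7.
Augment Well→M3→M1→Ref: bottleneck 6, flow now 13.
Augment Well→M3→M4→M1→Ref: bottleneck 1, flow now 14.
No augmenting path remains; maximum flow = 14.
In the residual graph, reachable from Well: {Well, M4, M3, P2}.
Min-cut edges: M4→M1 (5), M3→M1 (6), P2→Ref (3); capacity 5 + 6 + 3 = 14.
This cut is saturated, so no flow can exceed 14.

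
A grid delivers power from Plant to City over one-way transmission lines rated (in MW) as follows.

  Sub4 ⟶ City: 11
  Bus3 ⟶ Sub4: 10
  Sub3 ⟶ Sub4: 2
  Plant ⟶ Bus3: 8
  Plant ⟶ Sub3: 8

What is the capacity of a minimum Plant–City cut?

Augment Plant→Sub3→Sub4→City: bottleneck 2, flow now 2.
Augment Plant→Bus3→Sub4→City: bottleneck 8, flow now 10.
No augmenting path remains; maximum flow = 10.
By max-flow min-cut, the minimum cut capacity equals the max flow.
In the residual graph, reachable from Plant: {Plant, Sub3}.
Min-cut edges: Plant→Bus3 (8), Sub3→Sub4 (2); capacity 8 + 2 = 10.

10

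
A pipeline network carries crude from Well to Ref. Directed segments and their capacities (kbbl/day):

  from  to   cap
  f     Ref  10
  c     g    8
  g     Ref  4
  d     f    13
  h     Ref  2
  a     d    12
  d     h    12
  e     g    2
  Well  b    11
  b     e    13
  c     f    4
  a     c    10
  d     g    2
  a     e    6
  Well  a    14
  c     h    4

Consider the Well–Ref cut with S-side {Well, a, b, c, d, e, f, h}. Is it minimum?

Given cut capacity: 8 + 2 + 2 + 10 + 2 = 24.
Augment Well→a→c→f→Ref: bottleneck 4, flow now 4.
Augment Well→a→c→g→Ref: bottleneck 4, flow now 8.
Augment Well→a→c→h→Ref: bottleneck 2, flow now 10.
Augment Well→a→d→f→Ref: bottleneck 4, flow now 14.
Augment Well→b→e→g→c→a→d→f→Ref: bottleneck 2, flow now 16. (uses reverse residual edge)
No augmenting path remains; maximum flow = 16.
In the residual graph, reachable from Well: {Well, b, e}.
Min-cut edges: Well→a (14), e→g (2); capacity 14 + 2 = 16.
Cut capacity 24 exceeds the max flow 16, so it is not minimum.

No — its capacity is 24, but the minimum cut has capacity 16.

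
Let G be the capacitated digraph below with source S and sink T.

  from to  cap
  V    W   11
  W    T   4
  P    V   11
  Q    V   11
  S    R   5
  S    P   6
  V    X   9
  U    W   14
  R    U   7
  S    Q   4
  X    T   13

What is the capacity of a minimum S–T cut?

Augment S→P→V→W→T: bottleneck 4, flow now 4.
Augment S→P→V→X→T: bottleneck 2, flow now 6.
Augment S→Q→V→X→T: bottleneck 4, flow now 10.
Augment S→R→U→W→V→X→T: bottleneck 3, flow now 13. (uses reverse residual edge)
No augmenting path remains; maximum flow = 13.
By max-flow min-cut, the minimum cut capacity equals the max flow.
In the residual graph, reachable from S: {S, P, Q, R, U, V, W}.
Min-cut edges: V→X (9), W→T (4); capacity 9 + 4 = 13.

13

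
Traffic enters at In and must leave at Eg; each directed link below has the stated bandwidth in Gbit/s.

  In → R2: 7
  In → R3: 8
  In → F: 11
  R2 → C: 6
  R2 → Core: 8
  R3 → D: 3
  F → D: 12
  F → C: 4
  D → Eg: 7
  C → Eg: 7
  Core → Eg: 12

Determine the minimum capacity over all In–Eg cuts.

Augment In→R2→C→Eg: bottleneck 6, flow now 6.
Augment In→R2→Core→Eg: bottleneck 1, flow now 7.
Augment In→R3→D→Eg: bottleneck 3, flow now 10.
Augment In→F→D→Eg: bottleneck 4, flow now 14.
Augment In→F→C→Eg: bottleneck 1, flow now 15.
Augment In→F→C→R2→Core→Eg: bottleneck 3, flow now 18. (uses reverse residual edge)
No augmenting path remains; maximum flow = 18.
By max-flow min-cut, the minimum cut capacity equals the max flow.
In the residual graph, reachable from In: {In, R3, F, D}.
Min-cut edges: In→R2 (7), F→C (4), D→Eg (7); capacity 7 + 4 + 7 = 18.

18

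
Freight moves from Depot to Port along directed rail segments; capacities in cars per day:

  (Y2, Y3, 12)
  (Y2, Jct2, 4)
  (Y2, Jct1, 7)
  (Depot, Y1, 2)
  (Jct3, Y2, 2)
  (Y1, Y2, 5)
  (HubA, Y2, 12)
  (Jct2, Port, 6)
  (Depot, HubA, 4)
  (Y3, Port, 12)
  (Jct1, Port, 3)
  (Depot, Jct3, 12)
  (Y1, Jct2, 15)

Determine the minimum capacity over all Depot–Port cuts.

Augment Depot→Y1→Jct2→Port: bottleneck 2, flow now 2.
Augment Depot→HubA→Y2→Jct1→Port: bottleneck 3, flow now 5.
Augment Depot→HubA→Y2→Jct2→Port: bottleneck 1, flow now 6.
Augment Depot→Jct3→Y2→Jct2→Port: bottleneck 2, flow now 8.
No augmenting path remains; maximum flow = 8.
By max-flow min-cut, the minimum cut capacity equals the max flow.
In the residual graph, reachable from Depot: {Depot, Jct3}.
Min-cut edges: Depot→HubA (4), Depot→Y1 (2), Jct3→Y2 (2); capacity 4 + 2 + 2 = 8.

8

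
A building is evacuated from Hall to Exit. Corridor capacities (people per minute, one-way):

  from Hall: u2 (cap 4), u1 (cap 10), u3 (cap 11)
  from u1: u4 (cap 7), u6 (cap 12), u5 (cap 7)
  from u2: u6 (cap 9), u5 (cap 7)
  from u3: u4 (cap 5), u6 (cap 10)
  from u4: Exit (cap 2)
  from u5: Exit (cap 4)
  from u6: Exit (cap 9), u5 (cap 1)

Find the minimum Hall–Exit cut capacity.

Augment Hall→u1→u4→Exit: bottleneck 2, flow now 2.
Augment Hall→u1→u5→Exit: bottleneck 4, flow now 6.
Augment Hall→u1→u6→Exit: bottleneck 4, flow now 10.
Augment Hall→u2→u6→Exit: bottleneck 4, flow now 14.
Augment Hall→u3→u6→Exit: bottleneck 1, flow now 15.
No augmenting path remains; maximum flow = 15.
By max-flow min-cut, the minimum cut capacity equals the max flow.
In the residual graph, reachable from Hall: {Hall, u1, u2, u3, u4, u5, u6}.
Min-cut edges: u4→Exit (2), u5→Exit (4), u6→Exit (9); capacity 2 + 4 + 9 = 15.

15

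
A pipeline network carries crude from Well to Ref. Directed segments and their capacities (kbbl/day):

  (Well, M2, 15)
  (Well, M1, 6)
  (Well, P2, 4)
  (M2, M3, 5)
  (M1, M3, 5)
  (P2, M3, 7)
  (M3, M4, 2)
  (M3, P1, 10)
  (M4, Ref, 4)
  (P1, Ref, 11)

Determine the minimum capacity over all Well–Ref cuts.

Augment Well→M2→M3→M4→Ref: bottleneck 2, flow now 2.
Augment Well→M2→M3→P1→Ref: bottleneck 3, flow now 5.
Augment Well→M1→M3→P1→Ref: bottleneck 5, flow now 10.
Augment Well→P2→M3→P1→Ref: bottleneck 2, flow now 12.
No augmenting path remains; maximum flow = 12.
By max-flow min-cut, the minimum cut capacity equals the max flow.
In the residual graph, reachable from Well: {Well, M2, M1, P2, M3}.
Min-cut edges: M3→M4 (2), M3→P1 (10); capacity 2 + 10 = 12.

12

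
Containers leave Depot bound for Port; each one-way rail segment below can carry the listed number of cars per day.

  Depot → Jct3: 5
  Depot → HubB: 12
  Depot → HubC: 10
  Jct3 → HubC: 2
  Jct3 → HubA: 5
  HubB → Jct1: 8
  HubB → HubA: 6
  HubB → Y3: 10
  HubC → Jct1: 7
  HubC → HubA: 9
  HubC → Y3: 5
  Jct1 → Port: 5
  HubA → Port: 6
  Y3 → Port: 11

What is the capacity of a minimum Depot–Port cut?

22

Augment Depot→Jct3→HubA→Port: bottleneck 5, flow now 5.
Augment Depot→HubB→Jct1→Port: bottleneck 5, flow now 10.
Augment Depot→HubB→HubA→Port: bottleneck 1, flow now 11.
Augment Depot→HubB→Y3→Port: bottleneck 6, flow now 17.
Augment Depot→HubC→Y3→Port: bottleneck 5, flow now 22.
No augmenting path remains; maximum flow = 22.
By max-flow min-cut, the minimum cut capacity equals the max flow.
In the residual graph, reachable from Depot: {Depot, Jct3, HubB, HubC, Jct1, HubA, Y3}.
Min-cut edges: Jct1→Port (5), HubA→Port (6), Y3→Port (11); capacity 5 + 6 + 11 = 22.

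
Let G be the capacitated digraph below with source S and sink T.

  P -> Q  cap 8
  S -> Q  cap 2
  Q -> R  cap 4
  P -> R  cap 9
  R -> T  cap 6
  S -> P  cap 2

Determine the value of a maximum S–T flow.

4

Augment S→P→R→T: bottleneck 2, flow now 2.
Augment S→Q→R→T: bottleneck 2, flow now 4.
No augmenting path remains; maximum flow = 4.
In the residual graph, reachable from S: {S}.
Min-cut edges: S→P (2), S→Q (2); capacity 2 + 2 = 4.
This cut is saturated, so no flow can exceed 4.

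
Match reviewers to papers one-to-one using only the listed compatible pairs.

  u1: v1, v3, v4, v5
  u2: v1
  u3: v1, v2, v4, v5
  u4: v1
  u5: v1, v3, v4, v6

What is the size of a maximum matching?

4

Unit-capacity flow: source→left, listed edges, right→sink; max matching = max flow.
Augmenting path u1→v1 (+1); matched 1.
Augmenting path u3→v2 (+1); matched 2.
Augmenting path u5→v3 (+1); matched 3.
Augmenting path u2→v1→u1→v4 (+1); matched 4.
No augmenting path remains; maximum matching = 4.
König certificate: {u1, u3, u5, v1} is a vertex cover of size 4 (every listed pair touches it), so no matching can be larger.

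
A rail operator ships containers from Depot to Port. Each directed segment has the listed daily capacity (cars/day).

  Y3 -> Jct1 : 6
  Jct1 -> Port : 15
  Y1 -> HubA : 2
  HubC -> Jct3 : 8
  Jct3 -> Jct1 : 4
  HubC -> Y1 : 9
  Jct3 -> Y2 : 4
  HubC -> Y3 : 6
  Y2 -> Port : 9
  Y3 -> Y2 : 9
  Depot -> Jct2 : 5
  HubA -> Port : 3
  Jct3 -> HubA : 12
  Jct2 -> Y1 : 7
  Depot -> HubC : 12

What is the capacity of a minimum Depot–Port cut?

Augment Depot→HubC→Y3→Jct1→Port: bottleneck 6, flow now 6.
Augment Depot→HubC→Jct3→Jct1→Port: bottleneck 4, flow now 10.
Augment Depot→HubC→Jct3→HubA→Port: bottleneck 2, flow now 12.
Augment Depot→Jct2→Y1→HubA→Port: bottleneck 1, flow now 13.
Augment Depot→Jct2→Y1→HubA→Jct3→Y2→Port: bottleneck 1, flow now 14. (uses reverse residual edge)
No augmenting path remains; maximum flow = 14.
By max-flow min-cut, the minimum cut capacity equals the max flow.
In the residual graph, reachable from Depot: {Depot, Jct2, Y1}.
Min-cut edges: Depot→HubC (12), Y1→HubA (2); capacity 12 + 2 = 14.

14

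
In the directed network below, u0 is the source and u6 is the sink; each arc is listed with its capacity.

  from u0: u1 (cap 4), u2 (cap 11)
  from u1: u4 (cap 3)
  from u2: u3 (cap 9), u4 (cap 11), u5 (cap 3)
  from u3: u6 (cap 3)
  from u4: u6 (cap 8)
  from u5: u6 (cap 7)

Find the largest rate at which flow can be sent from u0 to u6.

14

Augment u0→u1→u4→u6: bottleneck 3, flow now 3.
Augment u0→u2→u3→u6: bottleneck 3, flow now 6.
Augment u0→u2→u4→u6: bottleneck 5, flow now 11.
Augment u0→u2→u5→u6: bottleneck 3, flow now 14.
No augmenting path remains; maximum flow = 14.
In the residual graph, reachable from u0: {u0, u1}.
Min-cut edges: u0→u2 (11), u1→u4 (3); capacity 11 + 3 = 14.
This cut is saturated, so no flow can exceed 14.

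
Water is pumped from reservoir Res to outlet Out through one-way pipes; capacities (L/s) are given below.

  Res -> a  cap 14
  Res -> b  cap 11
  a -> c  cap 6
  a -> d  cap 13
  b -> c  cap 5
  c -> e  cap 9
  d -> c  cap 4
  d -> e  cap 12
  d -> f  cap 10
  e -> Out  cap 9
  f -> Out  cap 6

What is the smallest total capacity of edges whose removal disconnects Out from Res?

15

Augment Res→a→c→e→Out: bottleneck 6, flow now 6.
Augment Res→a→d→e→Out: bottleneck 3, flow now 9.
Augment Res→a→d→f→Out: bottleneck 5, flow now 14.
Augment Res→b→c→a→d→f→Out: bottleneck 1, flow now 15. (uses reverse residual edge)
No augmenting path remains; maximum flow = 15.
By max-flow min-cut, the minimum cut capacity equals the max flow.
In the residual graph, reachable from Res: {Res, a, b, c, d, e, f}.
Min-cut edges: e→Out (9), f→Out (6); capacity 9 + 6 = 15.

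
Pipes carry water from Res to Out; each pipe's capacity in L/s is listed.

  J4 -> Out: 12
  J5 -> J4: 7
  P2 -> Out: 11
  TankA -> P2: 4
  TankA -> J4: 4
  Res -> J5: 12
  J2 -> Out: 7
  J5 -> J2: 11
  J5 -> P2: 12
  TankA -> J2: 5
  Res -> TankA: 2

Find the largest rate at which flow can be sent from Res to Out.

Augment Res→TankA→J4→Out: bottleneck 2, flow now 2.
Augment Res→J5→J4→Out: bottleneck 7, flow now 9.
Augment Res→J5→J2→Out: bottleneck 5, flow now 14.
No augmenting path remains; maximum flow = 14.
In the residual graph, reachable from Res: {Res}.
Min-cut edges: Res→TankA (2), Res→J5 (12); capacity 2 + 12 = 14.
This cut is saturated, so no flow can exceed 14.

14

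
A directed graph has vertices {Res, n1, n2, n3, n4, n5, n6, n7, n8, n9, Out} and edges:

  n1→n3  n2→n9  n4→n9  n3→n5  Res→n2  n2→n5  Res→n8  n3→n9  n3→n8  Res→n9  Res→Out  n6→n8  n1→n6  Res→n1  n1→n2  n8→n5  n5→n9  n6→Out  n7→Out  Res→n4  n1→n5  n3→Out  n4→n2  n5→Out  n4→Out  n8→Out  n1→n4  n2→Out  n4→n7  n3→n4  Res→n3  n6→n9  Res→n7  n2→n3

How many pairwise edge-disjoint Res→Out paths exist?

Assign every edge capacity 1; by Menger, the answer equals the max flow.
Path Res→Out (+1); total 1.
Path Res→n2→Out (+1); total 2.
Path Res→n3→Out (+1); total 3.
Path Res→n4→Out (+1); total 4.
Path Res→n7→Out (+1); total 5.
Path Res→n8→Out (+1); total 6.
Path Res→n1→n5→Out (+1); total 7.
No residual Res→Out path; max flow = 7.
Certifying cut of size 7: {Res→Out, Res→n1, Res→n2, Res→n3, Res→n4, Res→n7, Res→n8}.

7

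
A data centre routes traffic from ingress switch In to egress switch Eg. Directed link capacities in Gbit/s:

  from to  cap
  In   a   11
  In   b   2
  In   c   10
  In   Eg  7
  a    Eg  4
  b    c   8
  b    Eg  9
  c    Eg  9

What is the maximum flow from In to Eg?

Augment In→Eg: bottleneck 7, flow now 7.
Augment In→a→Eg: bottleneck 4, flow now 11.
Augment In→b→Eg: bottleneck 2, flow now 13.
Augment In→c→Eg: bottleneck 9, flow now 22.
No augmenting path remains; maximum flow = 22.
In the residual graph, reachable from In: {In, a, c}.
Min-cut edges: In→b (2), In→Eg (7), a→Eg (4), c→Eg (9); capacity 2 + 7 + 4 + 9 = 22.
This cut is saturated, so no flow can exceed 22.

22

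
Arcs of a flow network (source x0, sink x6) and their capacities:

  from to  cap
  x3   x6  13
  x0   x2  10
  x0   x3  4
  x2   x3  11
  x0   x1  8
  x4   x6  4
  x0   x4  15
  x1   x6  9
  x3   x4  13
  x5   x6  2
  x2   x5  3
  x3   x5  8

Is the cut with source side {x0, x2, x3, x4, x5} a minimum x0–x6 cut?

Given cut capacity: 8 + 13 + 4 + 2 = 27.
Augment x0→x1→x6: bottleneck 8, flow now 8.
Augment x0→x3→x6: bottleneck 4, flow now 12.
Augment x0→x4→x6: bottleneck 4, flow now 16.
Augment x0→x2→x3→x6: bottleneck 9, flow now 25.
Augment x0→x2→x5→x6: bottleneck 1, flow now 26.
No augmenting path remains; maximum flow = 26.
In the residual graph, reachable from x0: {x0, x4}.
Min-cut edges: x0→x1 (8), x0→x2 (10), x0→x3 (4), x4→x6 (4); capacity 8 + 10 + 4 + 4 = 26.
Cut capacity 27 exceeds the max flow 26, so it is not minimum.

No — its capacity is 27, but the minimum cut has capacity 26.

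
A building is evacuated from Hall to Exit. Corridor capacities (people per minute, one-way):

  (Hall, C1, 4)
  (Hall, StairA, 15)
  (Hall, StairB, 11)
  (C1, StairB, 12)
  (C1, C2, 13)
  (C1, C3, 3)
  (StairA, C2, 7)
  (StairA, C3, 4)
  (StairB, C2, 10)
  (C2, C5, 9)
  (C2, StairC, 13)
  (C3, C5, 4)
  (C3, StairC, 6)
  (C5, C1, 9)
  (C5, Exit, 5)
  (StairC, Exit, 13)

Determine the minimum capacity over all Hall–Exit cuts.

Augment Hall→C1→C2→C5→Exit: bottleneck 4, flow now 4.
Augment Hall→StairA→C2→C5→Exit: bottleneck 1, flow now 5.
Augment Hall→StairA→C2→StairC→Exit: bottleneck 6, flow now 11.
Augment Hall→StairA→C3→StairC→Exit: bottleneck 4, flow now 15.
Augment Hall→StairB→C2→StairC→Exit: bottleneck 3, flow now 18.
No augmenting path remains; maximum flow = 18.
By max-flow min-cut, the minimum cut capacity equals the max flow.
In the residual graph, reachable from Hall: {Hall, C1, StairA, StairB, C2, C3, C5, StairC}.
Min-cut edges: C5→Exit (5), StairC→Exit (13); capacity 5 + 13 = 18.

18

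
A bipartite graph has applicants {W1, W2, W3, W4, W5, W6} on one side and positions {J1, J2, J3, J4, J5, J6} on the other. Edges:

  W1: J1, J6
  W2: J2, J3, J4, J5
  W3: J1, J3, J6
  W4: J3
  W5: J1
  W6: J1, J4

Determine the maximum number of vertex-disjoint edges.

5

Unit-capacity flow: source→left, listed edges, right→sink; max matching = max flow.
Augmenting path W1→J1 (+1); matched 1.
Augmenting path W2→J2 (+1); matched 2.
Augmenting path W3→J3 (+1); matched 3.
Augmenting path W6→J4 (+1); matched 4.
Augmenting path W4→J3→W3→J6 (+1); matched 5.
No augmenting path remains; maximum matching = 5.
König certificate: {W2, W6, J1, J3, J6} is a vertex cover of size 5 (every listed pair touches it), so no matching can be larger.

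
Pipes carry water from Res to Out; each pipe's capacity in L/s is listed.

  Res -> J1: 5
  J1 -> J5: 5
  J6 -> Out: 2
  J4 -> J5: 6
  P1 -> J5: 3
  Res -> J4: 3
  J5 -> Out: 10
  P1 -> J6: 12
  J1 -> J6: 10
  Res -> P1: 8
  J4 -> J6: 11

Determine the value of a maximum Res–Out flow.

12

Augment Res→J4→J5→Out: bottleneck 3, flow now 3.
Augment Res→J1→J5→Out: bottleneck 5, flow now 8.
Augment Res→P1→J5→Out: bottleneck 2, flow now 10.
Augment Res→P1→J6→Out: bottleneck 2, flow now 12.
No augmenting path remains; maximum flow = 12.
In the residual graph, reachable from Res: {Res, J4, J1, P1, J5, J6}.
Min-cut edges: J5→Out (10), J6→Out (2); capacity 10 + 2 = 12.
This cut is saturated, so no flow can exceed 12.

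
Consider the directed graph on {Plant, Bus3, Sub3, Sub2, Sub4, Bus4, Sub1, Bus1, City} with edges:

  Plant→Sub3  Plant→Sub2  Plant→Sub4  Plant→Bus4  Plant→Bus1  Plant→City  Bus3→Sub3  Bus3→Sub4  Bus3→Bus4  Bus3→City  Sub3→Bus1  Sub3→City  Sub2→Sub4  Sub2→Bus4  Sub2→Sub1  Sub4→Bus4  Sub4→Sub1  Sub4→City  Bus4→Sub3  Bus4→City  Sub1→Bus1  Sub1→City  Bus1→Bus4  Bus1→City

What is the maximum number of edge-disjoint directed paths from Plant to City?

6

Assign every edge capacity 1; by Menger, the answer equals the max flow.
Path Plant→City (+1); total 1.
Path Plant→Sub3→City (+1); total 2.
Path Plant→Sub4→City (+1); total 3.
Path Plant→Bus4→City (+1); total 4.
Path Plant→Bus1→City (+1); total 5.
Path Plant→Sub2→Sub1→City (+1); total 6.
No residual Plant→City path; max flow = 6.
Certifying cut of size 6: {Plant→Bus1, Plant→Bus4, Plant→City, Plant→Sub2, Plant→Sub3, Plant→Sub4}.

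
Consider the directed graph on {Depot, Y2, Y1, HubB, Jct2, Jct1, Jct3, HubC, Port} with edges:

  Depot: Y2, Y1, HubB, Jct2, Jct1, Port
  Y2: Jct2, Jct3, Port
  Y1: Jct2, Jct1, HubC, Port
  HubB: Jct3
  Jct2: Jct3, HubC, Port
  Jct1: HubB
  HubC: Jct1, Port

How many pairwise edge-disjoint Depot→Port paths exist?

4

Assign every edge capacity 1; by Menger, the answer equals the max flow.
Path Depot→Port (+1); total 1.
Path Depot→Y2→Port (+1); total 2.
Path Depot→Y1→Port (+1); total 3.
Path Depot→Jct2→Port (+1); total 4.
No residual Depot→Port path; max flow = 4.
Certifying cut of size 4: {Depot→Jct2, Depot→Port, Depot→Y1, Depot→Y2}.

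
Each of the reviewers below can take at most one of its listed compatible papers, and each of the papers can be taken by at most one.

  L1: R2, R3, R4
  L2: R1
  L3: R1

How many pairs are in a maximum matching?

2

Unit-capacity flow: source→left, listed edges, right→sink; max matching = max flow.
Augmenting path L1→R2 (+1); matched 1.
Augmenting path L2→R1 (+1); matched 2.
No augmenting path remains; maximum matching = 2.
König certificate: {L1, R1} is a vertex cover of size 2 (every listed pair touches it), so no matching can be larger.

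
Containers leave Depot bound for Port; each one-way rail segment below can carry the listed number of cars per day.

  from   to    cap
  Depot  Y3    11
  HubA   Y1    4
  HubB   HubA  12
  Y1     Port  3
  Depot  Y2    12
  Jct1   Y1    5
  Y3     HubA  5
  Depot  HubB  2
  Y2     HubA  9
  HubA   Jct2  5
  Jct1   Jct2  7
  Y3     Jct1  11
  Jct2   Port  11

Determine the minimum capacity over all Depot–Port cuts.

Augment Depot→HubB→HubA→Jct2→Port: bottleneck 2, flow now 2.
Augment Depot→Y3→Jct1→Jct2→Port: bottleneck 7, flow now 9.
Augment Depot→Y3→Jct1→Y1→Port: bottleneck 3, flow now 12.
Augment Depot→Y3→HubA→Jct2→Port: bottleneck 1, flow now 13.
Augment Depot→Y2→HubA→Jct2→Port: bottleneck 1, flow now 14.
No augmenting path remains; maximum flow = 14.
By max-flow min-cut, the minimum cut capacity equals the max flow.
In the residual graph, reachable from Depot: {Depot, HubB, Y3, Y2, Jct1, HubA, Jct2, Y1}.
Min-cut edges: Jct2→Port (11), Y1→Port (3); capacity 11 + 3 = 14.

14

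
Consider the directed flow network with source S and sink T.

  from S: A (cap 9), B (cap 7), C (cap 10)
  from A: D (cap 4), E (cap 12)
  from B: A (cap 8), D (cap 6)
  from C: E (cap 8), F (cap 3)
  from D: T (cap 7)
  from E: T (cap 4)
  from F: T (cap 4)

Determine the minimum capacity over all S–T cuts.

Augment S→A→D→T: bottleneck 4, flow now 4.
Augment S→A→E→T: bottleneck 4, flow now 8.
Augment S→B→D→T: bottleneck 3, flow now 11.
Augment S→C→F→T: bottleneck 3, flow now 14.
No augmenting path remains; maximum flow = 14.
By max-flow min-cut, the minimum cut capacity equals the max flow.
In the residual graph, reachable from S: {S, A, B, C, D, E}.
Min-cut edges: C→F (3), D→T (7), E→T (4); capacity 3 + 7 + 4 = 14.

14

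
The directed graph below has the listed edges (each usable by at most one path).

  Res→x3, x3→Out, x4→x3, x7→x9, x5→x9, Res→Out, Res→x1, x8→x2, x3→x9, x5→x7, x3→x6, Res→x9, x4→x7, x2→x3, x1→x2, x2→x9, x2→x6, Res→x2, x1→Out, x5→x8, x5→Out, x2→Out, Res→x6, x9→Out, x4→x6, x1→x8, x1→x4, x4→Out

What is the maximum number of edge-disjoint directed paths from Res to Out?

5

Assign every edge capacity 1; by Menger, the answer equals the max flow.
Path Res→Out (+1); total 1.
Path Res→x1→Out (+1); total 2.
Path Res→x2→Out (+1); total 3.
Path Res→x3→Out (+1); total 4.
Path Res→x9→Out (+1); total 5.
No residual Res→Out path; max flow = 5.
Certifying cut of size 5: {Res→Out, Res→x1, Res→x2, Res→x3, Res→x9}.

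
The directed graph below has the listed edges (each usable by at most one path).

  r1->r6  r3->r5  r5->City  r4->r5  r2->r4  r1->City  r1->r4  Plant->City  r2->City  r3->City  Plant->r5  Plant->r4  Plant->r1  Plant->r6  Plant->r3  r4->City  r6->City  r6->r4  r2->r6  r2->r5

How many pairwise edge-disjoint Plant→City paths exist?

6

Assign every edge capacity 1; by Menger, the answer equals the max flow.
Path Plant→City (+1); total 1.
Path Plant→r1→City (+1); total 2.
Path Plant→r3→City (+1); total 3.
Path Plant→r4→City (+1); total 4.
Path Plant→r5→City (+1); total 5.
Path Plant→r6→City (+1); total 6.
No residual Plant→City path; max flow = 6.
Certifying cut of size 6: {Plant→City, Plant→r1, Plant→r3, Plant→r4, Plant→r5, Plant→r6}.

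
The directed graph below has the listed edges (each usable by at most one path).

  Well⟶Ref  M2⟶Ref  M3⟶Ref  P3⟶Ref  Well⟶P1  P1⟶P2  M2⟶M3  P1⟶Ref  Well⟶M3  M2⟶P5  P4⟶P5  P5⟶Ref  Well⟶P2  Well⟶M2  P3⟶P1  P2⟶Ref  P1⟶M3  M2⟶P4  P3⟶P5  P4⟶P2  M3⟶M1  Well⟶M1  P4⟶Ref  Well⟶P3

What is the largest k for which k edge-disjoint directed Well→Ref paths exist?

Assign every edge capacity 1; by Menger, the answer equals the max flow.
Path Well→Ref (+1); total 1.
Path Well→M2→Ref (+1); total 2.
Path Well→P2→Ref (+1); total 3.
Path Well→P1→Ref (+1); total 4.
Path Well→P3→Ref (+1); total 5.
Path Well→M3→Ref (+1); total 6.
No residual Well→Ref path; max flow = 6.
Certifying cut of size 6: {Well→M2, Well→M3, Well→P1, Well→P2, Well→P3, Well→Ref}.

6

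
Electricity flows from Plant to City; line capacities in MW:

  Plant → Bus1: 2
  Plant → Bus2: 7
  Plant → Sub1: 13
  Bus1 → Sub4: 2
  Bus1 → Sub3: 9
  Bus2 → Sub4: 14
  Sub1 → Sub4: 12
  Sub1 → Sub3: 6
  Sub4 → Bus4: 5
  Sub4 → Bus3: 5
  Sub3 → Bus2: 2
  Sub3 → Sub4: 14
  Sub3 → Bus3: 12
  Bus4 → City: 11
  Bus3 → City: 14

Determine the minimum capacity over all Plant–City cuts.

18

Augment Plant→Bus1→Sub4→Bus4→City: bottleneck 2, flow now 2.
Augment Plant→Bus2→Sub4→Bus4→City: bottleneck 3, flow now 5.
Augment Plant→Bus2→Sub4→Bus3→City: bottleneck 4, flow now 9.
Augment Plant→Sub1→Sub4→Bus3→City: bottleneck 1, flow now 10.
Augment Plant→Sub1→Sub3→Bus3→City: bottleneck 6, flow now 16.
Augment Plant→Sub1→Sub4→Bus1→Sub3→Bus3→City: bottleneck 2, flow now 18. (uses reverse residual edge)
No augmenting path remains; maximum flow = 18.
By max-flow min-cut, the minimum cut capacity equals the max flow.
In the residual graph, reachable from Plant: {Plant, Bus2, Sub1, Sub4}.
Min-cut edges: Plant→Bus1 (2), Sub1→Sub3 (6), Sub4→Bus4 (5), Sub4→Bus3 (5); capacity 2 + 6 + 5 + 5 = 18.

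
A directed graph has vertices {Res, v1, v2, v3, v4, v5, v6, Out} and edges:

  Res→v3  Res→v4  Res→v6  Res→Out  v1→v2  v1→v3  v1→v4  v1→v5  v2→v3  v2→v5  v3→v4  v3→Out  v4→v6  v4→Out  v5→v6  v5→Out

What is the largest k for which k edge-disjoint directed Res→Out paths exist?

3

Assign every edge capacity 1; by Menger, the answer equals the max flow.
Path Res→Out (+1); total 1.
Path Res→v3→Out (+1); total 2.
Path Res→v4→Out (+1); total 3.
No residual Res→Out path; max flow = 3.
Certifying cut of size 3: {Res→Out, Res→v3, Res→v4}.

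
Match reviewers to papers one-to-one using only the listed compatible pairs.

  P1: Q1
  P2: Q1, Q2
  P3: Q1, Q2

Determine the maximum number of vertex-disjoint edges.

2

Unit-capacity flow: source→left, listed edges, right→sink; max matching = max flow.
Augmenting path P1→Q1 (+1); matched 1.
Augmenting path P2→Q2 (+1); matched 2.
No augmenting path remains; maximum matching = 2.
König certificate: {Q1, Q2} is a vertex cover of size 2 (every listed pair touches it), so no matching can be larger.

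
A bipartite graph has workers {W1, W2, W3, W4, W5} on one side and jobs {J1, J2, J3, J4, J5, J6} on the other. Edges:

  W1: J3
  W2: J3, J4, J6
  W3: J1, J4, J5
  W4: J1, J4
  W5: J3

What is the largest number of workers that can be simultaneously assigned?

Unit-capacity flow: source→left, listed edges, right→sink; max matching = max flow.
Augmenting path W1→J3 (+1); matched 1.
Augmenting path W2→J4 (+1); matched 2.
Augmenting path W3→J1 (+1); matched 3.
Augmenting path W4→J1→W3→J5 (+1); matched 4.
No augmenting path remains; maximum matching = 4.
König certificate: {W2, W3, W4, J3} is a vertex cover of size 4 (every listed pair touches it), so no matching can be larger.

4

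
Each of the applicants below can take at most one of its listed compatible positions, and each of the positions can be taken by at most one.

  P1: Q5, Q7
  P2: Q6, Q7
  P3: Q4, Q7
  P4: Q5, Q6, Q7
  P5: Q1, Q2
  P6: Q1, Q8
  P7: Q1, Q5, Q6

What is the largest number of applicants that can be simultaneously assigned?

7

Unit-capacity flow: source→left, listed edges, right→sink; max matching = max flow.
Augmenting path P1→Q5 (+1); matched 1.
Augmenting path P2→Q6 (+1); matched 2.
Augmenting path P3→Q4 (+1); matched 3.
Augmenting path P4→Q7 (+1); matched 4.
Augmenting path P5→Q1 (+1); matched 5.
Augmenting path P6→Q8 (+1); matched 6.
Augmenting path P7→Q1→P5→Q2 (+1); matched 7.
No augmenting path remains; maximum matching = 7.
König certificate: {P1, P2, P3, P4, P5, P6, P7} is a vertex cover of size 7 (every listed pair touches it), so no matching can be larger.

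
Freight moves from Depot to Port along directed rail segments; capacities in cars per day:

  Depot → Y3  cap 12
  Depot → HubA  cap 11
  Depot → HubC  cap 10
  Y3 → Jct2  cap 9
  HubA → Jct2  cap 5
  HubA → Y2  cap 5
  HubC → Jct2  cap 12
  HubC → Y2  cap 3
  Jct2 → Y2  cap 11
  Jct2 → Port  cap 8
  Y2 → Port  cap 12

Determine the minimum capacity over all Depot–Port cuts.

Augment Depot→Y3→Jct2→Port: bottleneck 8, flow now 8.
Augment Depot→HubA→Y2→Port: bottleneck 5, flow now 13.
Augment Depot→HubC→Y2→Port: bottleneck 3, flow now 16.
Augment Depot→Y3→Jct2→Y2→Port: bottleneck 1, flow now 17.
Augment Depot→HubA→Jct2→Y2→Port: bottleneck 3, flow now 20.
No augmenting path remains; maximum flow = 20.
By max-flow min-cut, the minimum cut capacity equals the max flow.
In the residual graph, reachable from Depot: {Depot, Y3, HubA, HubC, Jct2, Y2}.
Min-cut edges: Jct2→Port (8), Y2→Port (12); capacity 8 + 12 = 20.

20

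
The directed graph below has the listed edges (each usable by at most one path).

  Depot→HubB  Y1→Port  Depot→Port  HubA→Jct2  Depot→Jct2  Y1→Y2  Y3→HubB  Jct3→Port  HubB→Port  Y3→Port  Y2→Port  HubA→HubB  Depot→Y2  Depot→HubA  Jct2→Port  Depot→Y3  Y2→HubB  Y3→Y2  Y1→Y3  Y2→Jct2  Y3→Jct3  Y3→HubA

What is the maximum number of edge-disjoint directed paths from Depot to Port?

Assign every edge capacity 1; by Menger, the answer equals the max flow.
Path Depot→Port (+1); total 1.
Path Depot→Y3→Port (+1); total 2.
Path Depot→Jct2→Port (+1); total 3.
Path Depot→Y2→Port (+1); total 4.
Path Depot→HubB→Port (+1); total 5.
No residual Depot→Port path; max flow = 5.
Certifying cut of size 5: {Depot→Port, Depot→Y2, Depot→Y3, HubB→Port, Jct2→Port}.

5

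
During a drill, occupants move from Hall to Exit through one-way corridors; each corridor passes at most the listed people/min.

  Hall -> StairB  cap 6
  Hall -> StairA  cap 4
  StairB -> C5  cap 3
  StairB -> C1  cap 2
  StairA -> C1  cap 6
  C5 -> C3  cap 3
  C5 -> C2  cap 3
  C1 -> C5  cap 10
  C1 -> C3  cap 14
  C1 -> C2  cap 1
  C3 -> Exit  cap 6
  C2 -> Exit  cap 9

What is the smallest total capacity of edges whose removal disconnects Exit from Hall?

Augment Hall→StairB→C5→C3→Exit: bottleneck 3, flow now 3.
Augment Hall→StairB→C1→C3→Exit: bottleneck 2, flow now 5.
Augment Hall→StairA→C1→C3→Exit: bottleneck 1, flow now 6.
Augment Hall→StairA→C1→C2→Exit: bottleneck 1, flow now 7.
Augment Hall→StairA→C1→C5→C2→Exit: bottleneck 2, flow now 9.
No augmenting path remains; maximum flow = 9.
By max-flow min-cut, the minimum cut capacity equals the max flow.
In the residual graph, reachable from Hall: {Hall, StairB}.
Min-cut edges: Hall→StairA (4), StairB→C5 (3), StairB→C1 (2); capacity 4 + 3 + 2 = 9.

9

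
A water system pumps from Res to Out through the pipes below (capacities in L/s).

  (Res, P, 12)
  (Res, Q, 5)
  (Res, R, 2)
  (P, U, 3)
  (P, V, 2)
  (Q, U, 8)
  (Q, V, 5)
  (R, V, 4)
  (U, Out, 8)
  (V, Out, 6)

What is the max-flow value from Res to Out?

Augment Res→P→U→Out: bottleneck 3, flow now 3.
Augment Res→P→V→Out: bottleneck 2, flow now 5.
Augment Res→Q→U→Out: bottleneck 5, flow now 10.
Augment Res→R→V→Out: bottleneck 2, flow now 12.
No augmenting path remains; maximum flow = 12.
In the residual graph, reachable from Res: {Res, P}.
Min-cut edges: Res→Q (5), Res→R (2), P→U (3), P→V (2); capacity 5 + 2 + 3 + 2 = 12.
This cut is saturated, so no flow can exceed 12.

12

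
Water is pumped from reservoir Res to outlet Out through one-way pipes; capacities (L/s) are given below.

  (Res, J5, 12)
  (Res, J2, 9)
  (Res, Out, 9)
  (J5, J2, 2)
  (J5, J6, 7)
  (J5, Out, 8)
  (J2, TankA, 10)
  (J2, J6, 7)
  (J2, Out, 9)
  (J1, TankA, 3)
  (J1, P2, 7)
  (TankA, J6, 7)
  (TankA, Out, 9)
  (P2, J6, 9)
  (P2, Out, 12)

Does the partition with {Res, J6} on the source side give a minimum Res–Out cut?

Given cut capacity: 12 + 9 + 9 = 30.
Augment Res→Out: bottleneck 9, flow now 9.
Augment Res→J5→Out: bottleneck 8, flow now 17.
Augment Res→J2→Out: bottleneck 9, flow now 26.
Augment Res→J5→J2→TankA→Out: bottleneck 2, flow now 28.
No augmenting path remains; maximum flow = 28.
In the residual graph, reachable from Res: {Res, J5, J6}.
Min-cut edges: Res→J2 (9), Res→Out (9), J5→J2 (2), J5→Out (8); capacity 9 + 9 + 2 + 8 = 28.
Cut capacity 30 exceeds the max flow 28, so it is not minimum.

No — its capacity is 30, but the minimum cut has capacity 28.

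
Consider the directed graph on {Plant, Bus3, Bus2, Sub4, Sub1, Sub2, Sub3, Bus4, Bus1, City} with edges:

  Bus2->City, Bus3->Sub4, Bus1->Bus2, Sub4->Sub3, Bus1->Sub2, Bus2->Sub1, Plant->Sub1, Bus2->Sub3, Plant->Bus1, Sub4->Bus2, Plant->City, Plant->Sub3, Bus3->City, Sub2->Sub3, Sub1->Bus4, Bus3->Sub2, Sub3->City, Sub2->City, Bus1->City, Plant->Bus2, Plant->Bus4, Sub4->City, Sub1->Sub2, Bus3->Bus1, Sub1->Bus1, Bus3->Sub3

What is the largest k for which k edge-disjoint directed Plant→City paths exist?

5

Assign every edge capacity 1; by Menger, the answer equals the max flow.
Path Plant→City (+1); total 1.
Path Plant→Bus2→City (+1); total 2.
Path Plant→Sub3→City (+1); total 3.
Path Plant→Bus1→City (+1); total 4.
Path Plant→Sub1→Sub2→City (+1); total 5.
No residual Plant→City path; max flow = 5.
Certifying cut of size 5: {Plant→Bus1, Plant→Bus2, Plant→City, Plant→Sub1, Plant→Sub3}.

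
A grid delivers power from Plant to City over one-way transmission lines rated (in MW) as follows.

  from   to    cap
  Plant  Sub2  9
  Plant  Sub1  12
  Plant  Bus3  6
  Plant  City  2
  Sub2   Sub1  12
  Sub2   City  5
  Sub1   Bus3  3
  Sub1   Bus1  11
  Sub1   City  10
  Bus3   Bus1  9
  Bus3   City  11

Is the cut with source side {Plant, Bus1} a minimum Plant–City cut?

No — its capacity is 29, but the minimum cut has capacity 26.

Given cut capacity: 9 + 12 + 6 + 2 = 29.
Augment Plant→City: bottleneck 2, flow now 2.
Augment Plant→Sub2→City: bottleneck 5, flow now 7.
Augment Plant→Sub1→City: bottleneck 10, flow now 17.
Augment Plant→Bus3→City: bottleneck 6, flow now 23.
Augment Plant→Sub1→Bus3→City: bottleneck 2, flow now 25.
Augment Plant→Sub2→Sub1→Bus3→City: bottleneck 1, flow now 26.
No augmenting path remains; maximum flow = 26.
In the residual graph, reachable from Plant: {Plant, Sub2, Sub1, Bus1}.
Min-cut edges: Plant→Bus3 (6), Plant→City (2), Sub2→City (5), Sub1→Bus3 (3), Sub1→City (10); capacity 6 + 2 + 5 + 3 + 10 = 26.
Cut capacity 29 exceeds the max flow 26, so it is not minimum.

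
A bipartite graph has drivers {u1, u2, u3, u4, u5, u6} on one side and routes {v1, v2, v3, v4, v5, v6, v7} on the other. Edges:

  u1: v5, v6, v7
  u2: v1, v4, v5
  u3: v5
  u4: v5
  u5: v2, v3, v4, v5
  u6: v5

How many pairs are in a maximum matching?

4

Unit-capacity flow: source→left, listed edges, right→sink; max matching = max flow.
Augmenting path u1→v5 (+1); matched 1.
Augmenting path u2→v1 (+1); matched 2.
Augmenting path u5→v2 (+1); matched 3.
Augmenting path u3→v5→u1→v6 (+1); matched 4.
No augmenting path remains; maximum matching = 4.
König certificate: {u1, u2, u5, v5} is a vertex cover of size 4 (every listed pair touches it), so no matching can be larger.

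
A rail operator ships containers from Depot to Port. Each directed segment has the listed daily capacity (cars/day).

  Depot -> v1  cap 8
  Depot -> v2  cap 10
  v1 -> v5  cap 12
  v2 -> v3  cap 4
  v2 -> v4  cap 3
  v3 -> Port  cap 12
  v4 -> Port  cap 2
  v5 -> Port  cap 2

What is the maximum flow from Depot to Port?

Augment Depot→v1→v5→Port: bottleneck 2, flow now 2.
Augment Depot→v2→v3→Port: bottleneck 4, flow now 6.
Augment Depot→v2→v4→Port: bottleneck 2, flow now 8.
No augmenting path remains; maximum flow = 8.
In the residual graph, reachable from Depot: {Depot, v1, v2, v4, v5}.
Min-cut edges: v2→v3 (4), v4→Port (2), v5→Port (2); capacity 4 + 2 + 2 = 8.
This cut is saturated, so no flow can exceed 8.

8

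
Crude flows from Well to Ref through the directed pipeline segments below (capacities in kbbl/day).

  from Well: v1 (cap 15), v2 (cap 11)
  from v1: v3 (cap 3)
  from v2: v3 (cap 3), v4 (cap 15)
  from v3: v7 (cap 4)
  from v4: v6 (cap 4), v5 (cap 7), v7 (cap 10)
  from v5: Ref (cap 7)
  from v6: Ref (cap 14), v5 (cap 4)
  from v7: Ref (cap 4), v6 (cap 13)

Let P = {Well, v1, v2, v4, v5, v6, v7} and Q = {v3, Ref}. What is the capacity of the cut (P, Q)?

Edges leaving {Well, v1, v2, v4, v5, v6, v7}: v1→v3 (3), v2→v3 (3), v5→Ref (7), v6→Ref (14), v7→Ref (4).
Cut capacity = 3 + 3 + 7 + 14 + 4 = 31.

31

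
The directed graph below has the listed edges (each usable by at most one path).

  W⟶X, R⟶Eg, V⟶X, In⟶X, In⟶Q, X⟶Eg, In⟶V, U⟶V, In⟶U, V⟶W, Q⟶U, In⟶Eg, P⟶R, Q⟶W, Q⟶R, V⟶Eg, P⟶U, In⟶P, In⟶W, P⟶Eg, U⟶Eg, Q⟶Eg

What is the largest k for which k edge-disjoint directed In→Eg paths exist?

Assign every edge capacity 1; by Menger, the answer equals the max flow.
Path In→Eg (+1); total 1.
Path In→P→Eg (+1); total 2.
Path In→Q→Eg (+1); total 3.
Path In→U→Eg (+1); total 4.
Path In→V→Eg (+1); total 5.
Path In→X→Eg (+1); total 6.
No residual In→Eg path; max flow = 6.
Certifying cut of size 6: {In→Eg, In→P, In→Q, In→U, In→V, X→Eg}.

6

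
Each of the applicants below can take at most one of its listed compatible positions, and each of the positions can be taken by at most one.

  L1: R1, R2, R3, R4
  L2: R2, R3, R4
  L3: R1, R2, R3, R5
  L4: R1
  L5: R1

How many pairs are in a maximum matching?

4

Unit-capacity flow: source→left, listed edges, right→sink; max matching = max flow.
Augmenting path L1→R1 (+1); matched 1.
Augmenting path L2→R2 (+1); matched 2.
Augmenting path L3→R3 (+1); matched 3.
Augmenting path L4→R1→L1→R4 (+1); matched 4.
No augmenting path remains; maximum matching = 4.
König certificate: {L1, L2, L3, R1} is a vertex cover of size 4 (every listed pair touches it), so no matching can be larger.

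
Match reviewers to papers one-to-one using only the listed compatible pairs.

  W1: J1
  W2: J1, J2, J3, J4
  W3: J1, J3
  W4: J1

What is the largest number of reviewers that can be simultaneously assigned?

3

Unit-capacity flow: source→left, listed edges, right→sink; max matching = max flow.
Augmenting path W1→J1 (+1); matched 1.
Augmenting path W2→J2 (+1); matched 2.
Augmenting path W3→J3 (+1); matched 3.
No augmenting path remains; maximum matching = 3.
König certificate: {W2, W3, J1} is a vertex cover of size 3 (every listed pair touches it), so no matching can be larger.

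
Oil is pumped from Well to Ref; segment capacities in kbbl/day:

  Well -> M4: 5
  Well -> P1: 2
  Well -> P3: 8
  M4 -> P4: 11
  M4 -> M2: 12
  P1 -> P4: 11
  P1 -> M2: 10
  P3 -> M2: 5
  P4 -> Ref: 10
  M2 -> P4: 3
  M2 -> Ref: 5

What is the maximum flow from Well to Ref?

Augment Well→M4→P4→Ref: bottleneck 5, flow now 5.
Augment Well→P1→P4→Ref: bottleneck 2, flow now 7.
Augment Well→P3→M2→Ref: bottleneck 5, flow now 12.
No augmenting path remains; maximum flow = 12.
In the residual graph, reachable from Well: {Well, P3}.
Min-cut edges: Well→M4 (5), Well→P1 (2), P3→M2 (5); capacity 5 + 2 + 5 = 12.
This cut is saturated, so no flow can exceed 12.

12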